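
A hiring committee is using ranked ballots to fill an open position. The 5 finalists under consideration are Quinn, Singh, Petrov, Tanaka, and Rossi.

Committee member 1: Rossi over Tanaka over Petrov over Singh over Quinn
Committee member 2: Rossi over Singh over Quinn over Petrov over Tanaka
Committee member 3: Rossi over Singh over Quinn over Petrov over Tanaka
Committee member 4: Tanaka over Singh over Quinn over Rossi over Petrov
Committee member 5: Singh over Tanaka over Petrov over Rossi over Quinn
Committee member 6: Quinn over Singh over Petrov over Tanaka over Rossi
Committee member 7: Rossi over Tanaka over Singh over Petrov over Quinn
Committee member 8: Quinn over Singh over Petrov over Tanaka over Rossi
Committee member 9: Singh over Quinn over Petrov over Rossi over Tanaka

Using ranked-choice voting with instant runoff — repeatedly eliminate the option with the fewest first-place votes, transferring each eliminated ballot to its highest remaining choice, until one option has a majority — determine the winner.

Singh

Round 1: Rossi 4, Quinn 2, Singh 2, Tanaka 1, Petrov 0. Petrov has the fewest and is eliminated.
Round 2: Rossi 4, Quinn 2, Singh 2, Tanaka 1. Tanaka has the fewest and is eliminated.
Round 3: Rossi 4, Singh 3, Quinn 2. Quinn has the fewest and is eliminated.
Round 4: Singh 5, Rossi 4. Singh has a majority.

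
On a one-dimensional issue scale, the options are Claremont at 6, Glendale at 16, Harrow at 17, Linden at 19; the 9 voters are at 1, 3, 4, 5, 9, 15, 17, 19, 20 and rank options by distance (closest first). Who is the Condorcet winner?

With single-peaked preferences on a line, the Condorcet winner is the candidate closest to the median voter.
The median voter (position 9) is closest to Claremont at 6.
Check: Claremont vs Harrow — voters closer to Claremont: 5 of 9.

Claremont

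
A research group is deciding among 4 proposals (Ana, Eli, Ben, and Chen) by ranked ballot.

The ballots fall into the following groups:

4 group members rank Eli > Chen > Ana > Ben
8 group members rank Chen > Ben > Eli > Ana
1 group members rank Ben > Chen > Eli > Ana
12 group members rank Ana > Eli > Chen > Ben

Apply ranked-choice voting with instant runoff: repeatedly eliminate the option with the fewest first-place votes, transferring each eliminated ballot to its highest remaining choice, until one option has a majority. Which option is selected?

Round 1: Ana 12, Chen 8, Eli 4, Ben 1. Ben has the fewest and is eliminated.
Round 2: Ana 12, Chen 9, Eli 4. Eli has the fewest and is eliminated.
Round 3: Chen 13, Ana 12. Chen has a majority.

Chen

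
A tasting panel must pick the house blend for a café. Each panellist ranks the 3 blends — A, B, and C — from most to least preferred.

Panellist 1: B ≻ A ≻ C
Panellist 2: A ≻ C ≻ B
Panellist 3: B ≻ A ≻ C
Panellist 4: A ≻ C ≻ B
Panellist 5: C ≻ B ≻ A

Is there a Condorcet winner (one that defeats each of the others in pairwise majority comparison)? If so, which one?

Head-to-head results (5 voters total):
A vs B: B wins 3–2.
A vs C: A wins 4–1.
B vs C: C wins 3–2.
No candidate beats all others: A beats C beats B beats A, a majority cycle.

No Condorcet winner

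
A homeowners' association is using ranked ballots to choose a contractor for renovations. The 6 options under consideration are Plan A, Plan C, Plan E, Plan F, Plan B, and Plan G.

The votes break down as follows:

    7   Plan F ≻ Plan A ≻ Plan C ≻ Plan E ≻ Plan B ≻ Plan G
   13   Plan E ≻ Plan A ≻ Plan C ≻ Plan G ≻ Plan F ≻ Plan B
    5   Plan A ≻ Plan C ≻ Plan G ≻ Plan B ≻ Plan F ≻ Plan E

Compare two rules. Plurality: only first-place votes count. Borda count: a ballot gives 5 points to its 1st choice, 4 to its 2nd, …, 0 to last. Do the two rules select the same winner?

No

Plurality first-place counts: Plan A 5, Plan C 0, Plan E 13, Plan F 7, Plan B 0, Plan G 0 → Plan E.
Borda totals: Plan A 105, Plan C 80, Plan E 79, Plan F 53, Plan B 17, Plan G 41 → Plan A.
The two rules disagree: plurality picks Plan E, Borda picks Plan A.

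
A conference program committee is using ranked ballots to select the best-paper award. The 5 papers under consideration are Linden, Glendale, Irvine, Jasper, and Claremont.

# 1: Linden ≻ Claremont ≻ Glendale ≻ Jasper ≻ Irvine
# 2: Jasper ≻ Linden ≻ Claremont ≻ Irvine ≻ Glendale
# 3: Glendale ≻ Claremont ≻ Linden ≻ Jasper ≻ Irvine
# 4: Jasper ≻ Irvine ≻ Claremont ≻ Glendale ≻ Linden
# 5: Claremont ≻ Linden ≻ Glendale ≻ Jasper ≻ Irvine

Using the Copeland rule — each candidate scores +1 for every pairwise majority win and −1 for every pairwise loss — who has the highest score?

Pairwise results:
  Linden vs Glendale: Linden wins 3–2.
  Linden vs Irvine: Linden wins 4–1.
  Linden vs Jasper: Linden wins 3–2.
  Linden vs Claremont: Claremont wins 3–2.
  Glendale vs Irvine: Glendale wins 3–2.
  Glendale vs Jasper: Glendale wins 3–2.
  Glendale vs Claremont: Claremont wins 4–1.
  Irvine vs Jasper: Jasper wins 5–0.
  Irvine vs Claremont: Claremont wins 4–1.
  Jasper vs Claremont: Claremont wins 3–2.
Copeland scores (wins − losses):
  Linden: 3 − 1 = 2
  Glendale: 2 − 2 = 0
  Irvine: 0 − 4 = -4
  Jasper: 1 − 3 = -2
  Claremont: 4 − 0 = 4
Claremont has the best Copeland score.

Claremont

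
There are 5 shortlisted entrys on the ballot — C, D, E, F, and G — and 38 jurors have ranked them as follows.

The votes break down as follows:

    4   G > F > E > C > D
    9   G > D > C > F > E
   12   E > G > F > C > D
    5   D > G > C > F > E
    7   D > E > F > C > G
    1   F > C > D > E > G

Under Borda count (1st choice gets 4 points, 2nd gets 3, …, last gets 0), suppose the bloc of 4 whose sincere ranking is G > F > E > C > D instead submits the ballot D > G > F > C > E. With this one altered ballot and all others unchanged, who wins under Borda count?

Borda totals with the altered ballot: C 54, D 93, E 70, F 64, G 99.
The winner is unchanged: still G.

G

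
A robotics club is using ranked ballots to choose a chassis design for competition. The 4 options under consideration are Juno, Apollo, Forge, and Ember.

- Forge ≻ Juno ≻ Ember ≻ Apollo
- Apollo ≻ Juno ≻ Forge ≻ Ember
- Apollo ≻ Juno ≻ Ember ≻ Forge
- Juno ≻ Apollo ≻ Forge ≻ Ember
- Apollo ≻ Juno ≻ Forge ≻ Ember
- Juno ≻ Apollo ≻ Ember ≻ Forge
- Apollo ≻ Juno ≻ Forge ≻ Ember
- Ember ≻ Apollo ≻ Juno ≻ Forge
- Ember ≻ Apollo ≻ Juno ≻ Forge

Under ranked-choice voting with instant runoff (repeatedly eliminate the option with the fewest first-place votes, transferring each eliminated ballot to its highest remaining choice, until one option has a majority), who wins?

Apollo

Round 1: Apollo 4, Juno 2, Ember 2, Forge 1. Forge has the fewest and is eliminated.
Round 2: Apollo 4, Juno 3, Ember 2. Ember has the fewest and is eliminated.
Round 3: Apollo 6, Juno 3. Apollo has a majority.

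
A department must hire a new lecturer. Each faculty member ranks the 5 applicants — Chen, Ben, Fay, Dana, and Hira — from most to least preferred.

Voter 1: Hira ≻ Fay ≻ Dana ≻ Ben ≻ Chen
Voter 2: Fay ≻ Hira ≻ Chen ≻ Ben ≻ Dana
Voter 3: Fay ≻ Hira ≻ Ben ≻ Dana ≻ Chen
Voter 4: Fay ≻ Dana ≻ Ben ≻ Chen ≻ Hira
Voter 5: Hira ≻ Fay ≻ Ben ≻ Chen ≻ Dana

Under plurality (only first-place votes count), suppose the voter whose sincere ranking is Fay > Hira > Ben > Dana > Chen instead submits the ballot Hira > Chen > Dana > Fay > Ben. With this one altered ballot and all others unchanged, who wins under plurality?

First-place totals with the altered ballot: Chen 0, Ben 0, Fay 2, Dana 0, Hira 3.
The switch changes the winner from Fay to Hira.

Hira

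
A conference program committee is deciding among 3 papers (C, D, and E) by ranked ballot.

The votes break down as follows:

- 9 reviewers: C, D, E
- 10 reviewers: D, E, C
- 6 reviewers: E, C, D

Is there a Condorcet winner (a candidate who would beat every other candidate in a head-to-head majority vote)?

No

Head-to-head results (25 voters total):
C vs D: C wins 15–10.
C vs E: E wins 16–9.
D vs E: D wins 19–6.
No candidate beats all others: C beats D beats E beats C, a majority cycle.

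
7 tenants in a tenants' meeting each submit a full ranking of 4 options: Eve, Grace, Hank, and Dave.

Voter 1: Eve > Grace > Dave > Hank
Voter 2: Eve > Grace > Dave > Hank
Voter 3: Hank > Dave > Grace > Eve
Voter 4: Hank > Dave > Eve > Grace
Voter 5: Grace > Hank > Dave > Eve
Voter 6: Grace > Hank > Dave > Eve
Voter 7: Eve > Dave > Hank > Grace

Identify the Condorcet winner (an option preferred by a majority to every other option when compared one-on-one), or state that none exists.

None — there is no Condorcet winner

Head-to-head results (7 voters total):
Eve vs Grace: Eve wins 4–3.
Eve vs Hank: Hank wins 4–3.
Eve vs Dave: Dave wins 4–3.
Grace vs Hank: Grace wins 4–3.
Grace vs Dave: Grace wins 4–3.
Hank vs Dave: Hank wins 4–3.
No candidate beats all others: Eve beats Grace beats Hank beats Eve, a majority cycle.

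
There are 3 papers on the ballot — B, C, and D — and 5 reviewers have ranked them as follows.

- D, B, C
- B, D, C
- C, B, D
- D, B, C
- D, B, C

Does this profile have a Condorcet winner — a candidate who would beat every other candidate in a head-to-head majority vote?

Yes

Head-to-head results (5 voters total):
B vs C: B wins 4–1.
B vs D: D wins 3–2.
C vs D: D wins 4–1.
D beats each rival — B (3–2), C (4–1) — so D is the Condorcet winner.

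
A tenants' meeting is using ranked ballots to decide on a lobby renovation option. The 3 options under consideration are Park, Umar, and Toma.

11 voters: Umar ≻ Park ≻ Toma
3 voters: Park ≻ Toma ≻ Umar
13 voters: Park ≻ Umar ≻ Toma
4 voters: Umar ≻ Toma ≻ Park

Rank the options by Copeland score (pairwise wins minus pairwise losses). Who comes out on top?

Park

Pairwise results:
  Park vs Umar: Park wins 16–15.
  Park vs Toma: Park wins 27–4.
  Umar vs Toma: Umar wins 28–3.
Copeland scores (wins − losses):
  Park: 2 − 0 = 2
  Umar: 1 − 1 = 0
  Toma: 0 − 2 = -2
Park has the best Copeland score.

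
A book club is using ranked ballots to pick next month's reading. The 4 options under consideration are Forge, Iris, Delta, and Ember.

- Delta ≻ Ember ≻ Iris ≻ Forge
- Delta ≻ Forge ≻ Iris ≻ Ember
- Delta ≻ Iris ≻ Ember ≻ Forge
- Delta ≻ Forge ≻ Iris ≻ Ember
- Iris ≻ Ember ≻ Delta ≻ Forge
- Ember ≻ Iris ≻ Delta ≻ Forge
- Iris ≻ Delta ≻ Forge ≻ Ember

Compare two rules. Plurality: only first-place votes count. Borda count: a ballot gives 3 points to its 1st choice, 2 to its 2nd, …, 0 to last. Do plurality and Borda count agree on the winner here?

Yes

Plurality first-place counts: Forge 0, Iris 2, Delta 4, Ember 1 → Delta.
Borda totals: Forge 5, Iris 13, Delta 16, Ember 8 → Delta.
The two rules agree on Delta.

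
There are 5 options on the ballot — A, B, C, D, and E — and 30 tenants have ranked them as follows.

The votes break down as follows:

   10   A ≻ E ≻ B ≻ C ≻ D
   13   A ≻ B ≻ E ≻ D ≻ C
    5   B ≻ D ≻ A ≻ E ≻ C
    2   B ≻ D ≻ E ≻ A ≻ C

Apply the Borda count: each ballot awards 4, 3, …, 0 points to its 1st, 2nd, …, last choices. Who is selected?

Borda scores:
  A: 10·4 + 13·4 + 5·2 + 2·1 = 104
  B: 10·2 + 13·3 + 5·4 + 2·4 = 87
  C: 10·1 + 13·0 + 5·0 + 2·0 = 10
  D: 10·0 + 13·1 + 5·3 + 2·3 = 34
  E: 10·3 + 13·2 + 5·1 + 2·2 = 65
A has the highest total.

A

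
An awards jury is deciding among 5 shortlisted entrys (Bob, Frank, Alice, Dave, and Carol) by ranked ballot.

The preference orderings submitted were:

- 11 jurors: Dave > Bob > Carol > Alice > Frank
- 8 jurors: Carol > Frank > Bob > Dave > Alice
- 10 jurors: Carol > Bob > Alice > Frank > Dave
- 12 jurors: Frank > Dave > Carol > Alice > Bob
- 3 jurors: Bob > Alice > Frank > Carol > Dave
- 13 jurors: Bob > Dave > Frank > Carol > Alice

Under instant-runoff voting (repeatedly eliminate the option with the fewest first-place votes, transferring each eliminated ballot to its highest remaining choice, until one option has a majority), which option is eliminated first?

Alice

Round 1: Carol 18, Bob 16, Frank 12, Dave 11, Alice 0. Alice has the fewest and is eliminated.
Round 2: Carol 18, Bob 16, Frank 12, Dave 11. Dave has the fewest and is eliminated.
Round 3: Bob 27, Carol 18, Frank 12. Frank has the fewest and is eliminated.
Round 4: Carol 30, Bob 27. Carol has a majority.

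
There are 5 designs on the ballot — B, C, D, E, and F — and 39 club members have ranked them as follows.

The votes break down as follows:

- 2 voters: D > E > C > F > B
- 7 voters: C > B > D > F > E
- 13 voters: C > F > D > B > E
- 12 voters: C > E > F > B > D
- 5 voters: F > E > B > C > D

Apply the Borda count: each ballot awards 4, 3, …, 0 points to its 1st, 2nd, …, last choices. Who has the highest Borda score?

Borda scores:
  B: 2·0 + 7·3 + 13·1 + 12·1 + 5·2 = 56
  C: 2·2 + 7·4 + 13·4 + 12·4 + 5·1 = 137
  D: 2·4 + 7·2 + 13·2 + 12·0 + 5·0 = 48
  E: 2·3 + 7·0 + 13·0 + 12·3 + 5·3 = 57
  F: 2·1 + 7·1 + 13·3 + 12·2 + 5·4 = 92
C has the highest total.

C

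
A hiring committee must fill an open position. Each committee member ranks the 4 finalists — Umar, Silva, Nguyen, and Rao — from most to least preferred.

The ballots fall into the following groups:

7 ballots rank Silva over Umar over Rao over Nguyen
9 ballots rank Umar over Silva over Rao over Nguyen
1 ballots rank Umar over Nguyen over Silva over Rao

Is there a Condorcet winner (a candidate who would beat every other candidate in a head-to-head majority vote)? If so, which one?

Head-to-head results (17 voters total):
Umar vs Silva: Umar wins 10–7.
Umar vs Nguyen: Umar wins 17–0.
Umar vs Rao: Umar wins 17–0.
Silva vs Nguyen: Silva wins 16–1.
Silva vs Rao: Silva wins 17–0.
Nguyen vs Rao: Rao wins 16–1.
Umar beats each rival — Silva (10–7), Nguyen (17–0), Rao (17–0) — so Umar is the Condorcet winner.

Umar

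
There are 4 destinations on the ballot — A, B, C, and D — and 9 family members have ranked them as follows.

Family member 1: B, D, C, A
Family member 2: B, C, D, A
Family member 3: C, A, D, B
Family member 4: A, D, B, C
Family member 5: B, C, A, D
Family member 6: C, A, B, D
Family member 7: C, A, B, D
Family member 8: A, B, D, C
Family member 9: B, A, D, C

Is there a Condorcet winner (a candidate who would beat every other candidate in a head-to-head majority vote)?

Head-to-head results (9 voters total):
A vs B: A wins 5–4.
A vs C: C wins 6–3.
A vs D: A wins 7–2.
B vs C: B wins 6–3.
B vs D: B wins 7–2.
C vs D: C wins 5–4.
No candidate beats all others: A beats B beats C beats A, a majority cycle.

No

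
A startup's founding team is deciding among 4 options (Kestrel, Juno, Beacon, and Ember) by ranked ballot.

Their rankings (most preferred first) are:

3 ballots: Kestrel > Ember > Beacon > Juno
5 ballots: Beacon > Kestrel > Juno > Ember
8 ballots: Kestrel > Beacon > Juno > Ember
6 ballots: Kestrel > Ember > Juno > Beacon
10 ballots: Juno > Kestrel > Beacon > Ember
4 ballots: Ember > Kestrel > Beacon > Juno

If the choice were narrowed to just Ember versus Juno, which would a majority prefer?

Juno

Ballots ranking Ember above Juno: 3+6+4 = 13.
Ballots ranking Juno above Ember: 5+8+10 = 23.
Juno wins the head-to-head, 23–13.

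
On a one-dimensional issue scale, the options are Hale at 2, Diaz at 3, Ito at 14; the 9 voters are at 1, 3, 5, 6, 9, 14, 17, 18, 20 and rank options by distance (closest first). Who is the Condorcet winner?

With single-peaked preferences on a line, the Condorcet winner is the candidate closest to the median voter.
The median voter (position 9) is closest to Ito at 14.
Check: Ito vs Hale — voters closer to Ito: 5 of 9.

Ito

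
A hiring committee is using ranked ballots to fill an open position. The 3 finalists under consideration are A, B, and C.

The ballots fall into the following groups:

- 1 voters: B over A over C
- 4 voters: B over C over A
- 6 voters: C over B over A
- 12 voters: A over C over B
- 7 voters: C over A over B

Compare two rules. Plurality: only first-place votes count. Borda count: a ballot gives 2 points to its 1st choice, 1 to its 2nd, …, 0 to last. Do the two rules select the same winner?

Plurality first-place counts: A 12, B 5, C 13 → C.
Borda totals: A 32, B 16, C 42 → C.
The two rules agree on C.

Yes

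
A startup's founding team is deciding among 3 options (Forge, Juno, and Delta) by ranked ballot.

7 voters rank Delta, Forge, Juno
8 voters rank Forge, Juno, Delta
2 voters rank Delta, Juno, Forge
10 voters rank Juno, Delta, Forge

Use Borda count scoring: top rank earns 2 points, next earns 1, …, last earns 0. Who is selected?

Borda scores:
  Forge: 7·1 + 8·2 + 2·0 + 10·0 = 23
  Juno: 7·0 + 8·1 + 2·1 + 10·2 = 30
  Delta: 7·2 + 8·0 + 2·2 + 10·1 = 28
Juno has the highest total.

Juno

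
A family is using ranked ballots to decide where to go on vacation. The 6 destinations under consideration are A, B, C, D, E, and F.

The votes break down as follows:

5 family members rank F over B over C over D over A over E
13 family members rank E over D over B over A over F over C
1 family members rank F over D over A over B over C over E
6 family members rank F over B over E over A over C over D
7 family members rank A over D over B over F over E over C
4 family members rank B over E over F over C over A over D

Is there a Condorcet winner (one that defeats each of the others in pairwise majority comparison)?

Head-to-head results (36 voters total):
A vs B: B wins 28–8.
A vs C: A wins 27–9.
A vs D: D wins 19–17.
A vs E: E wins 23–13.
A vs F: A wins 20–16.
B vs C: B wins 36–0.
B vs D: D wins 21–15.
B vs E: B wins 23–13.
B vs F: B wins 24–12.
C vs D: D wins 21–15.
C vs E: E wins 30–6.
C vs F: F wins 36–0.
D vs E: E wins 23–13.
D vs F: D wins 20–16.
E vs F: F wins 19–17.
No candidate beats all others: A beats F beats E beats A, a majority cycle.

No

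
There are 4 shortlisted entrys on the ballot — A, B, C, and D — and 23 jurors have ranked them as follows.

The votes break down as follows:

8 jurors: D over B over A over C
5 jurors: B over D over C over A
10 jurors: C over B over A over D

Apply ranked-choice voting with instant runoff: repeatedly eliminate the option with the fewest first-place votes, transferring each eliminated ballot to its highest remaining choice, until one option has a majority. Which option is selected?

D

Round 1: C 10, D 8, B 5, A 0. A has the fewest and is eliminated.
Round 2: C 10, D 8, B 5. B has the fewest and is eliminated.
Round 3: D 13, C 10. D has a majority.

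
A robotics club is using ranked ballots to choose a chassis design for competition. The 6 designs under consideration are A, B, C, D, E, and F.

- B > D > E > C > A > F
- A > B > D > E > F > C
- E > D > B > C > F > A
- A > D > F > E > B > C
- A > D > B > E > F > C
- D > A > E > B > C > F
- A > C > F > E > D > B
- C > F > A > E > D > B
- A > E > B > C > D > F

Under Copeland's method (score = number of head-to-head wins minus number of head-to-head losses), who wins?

A

Pairwise results:
  A vs B: A wins 7–2.
  A vs C: A wins 6–3.
  A vs D: A wins 6–3.
  A vs E: A wins 7–2.
  A vs F: A wins 7–2.
  B vs C: B wins 7–2.
  B vs D: D wins 6–3.
  B vs E: E wins 6–3.
  B vs F: B wins 6–3.
  C vs D: D wins 6–3.
  C vs E: E wins 7–2.
  C vs F: C wins 6–3.
  D vs E: D wins 5–4.
  D vs F: D wins 7–2.
  E vs F: E wins 6–3.
Copeland scores (wins − losses):
  A: 5 − 0 = 5
  B: 2 − 3 = -1
  C: 1 − 4 = -3
  D: 4 − 1 = 3
  E: 3 − 2 = 1
  F: 0 − 5 = -5
A has the best Copeland score.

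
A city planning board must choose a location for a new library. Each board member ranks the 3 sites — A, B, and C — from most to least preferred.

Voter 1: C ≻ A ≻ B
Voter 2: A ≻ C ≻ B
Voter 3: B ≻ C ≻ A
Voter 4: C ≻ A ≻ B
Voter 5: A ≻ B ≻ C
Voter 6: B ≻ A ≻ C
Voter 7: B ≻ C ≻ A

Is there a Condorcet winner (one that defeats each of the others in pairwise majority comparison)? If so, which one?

Head-to-head results (7 voters total):
A vs B: A wins 4–3.
A vs C: C wins 4–3.
B vs C: B wins 4–3.
No candidate beats all others: A beats B beats C beats A, a majority cycle.

There is no Condorcet winner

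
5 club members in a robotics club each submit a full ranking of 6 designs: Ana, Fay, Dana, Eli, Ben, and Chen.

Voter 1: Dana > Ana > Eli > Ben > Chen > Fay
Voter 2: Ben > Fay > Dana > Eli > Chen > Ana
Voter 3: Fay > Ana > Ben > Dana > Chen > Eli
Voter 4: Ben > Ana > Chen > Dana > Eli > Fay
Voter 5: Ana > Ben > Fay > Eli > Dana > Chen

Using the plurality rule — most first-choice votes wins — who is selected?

Ben

First-place vote totals:
  Ana: 1
  Fay: 1
  Dana: 1
  Eli: 0
  Ben: 2
  Chen: 0
Ben has the most first-place votes.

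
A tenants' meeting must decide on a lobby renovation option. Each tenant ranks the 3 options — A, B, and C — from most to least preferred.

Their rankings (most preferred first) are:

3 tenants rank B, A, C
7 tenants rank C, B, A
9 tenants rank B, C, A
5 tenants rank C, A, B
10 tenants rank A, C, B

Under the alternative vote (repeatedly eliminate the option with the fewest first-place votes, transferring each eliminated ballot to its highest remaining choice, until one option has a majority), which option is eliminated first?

Round 1: B 12, C 12, A 10. A has the fewest and is eliminated.
Round 2: C 22, B 12. C has a majority.

A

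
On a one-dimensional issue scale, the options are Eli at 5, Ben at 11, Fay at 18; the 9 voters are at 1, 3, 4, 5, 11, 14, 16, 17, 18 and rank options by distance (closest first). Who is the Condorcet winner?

With single-peaked preferences on a line, the Condorcet winner is the candidate closest to the median voter.
The median voter (position 11) is closest to Ben at 11.
Check: Ben vs Eli — voters closer to Ben: 5 of 9.

Ben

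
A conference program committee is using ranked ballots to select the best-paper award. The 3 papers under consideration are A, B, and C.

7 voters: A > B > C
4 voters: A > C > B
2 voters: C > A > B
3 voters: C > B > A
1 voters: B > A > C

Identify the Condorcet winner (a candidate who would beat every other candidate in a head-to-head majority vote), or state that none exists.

A

Head-to-head results (17 voters total):
A vs B: A wins 13–4.
A vs C: A wins 12–5.
B vs C: C wins 9–8.
A beats each rival — B (13–4), C (12–5) — so A is the Condorcet winner.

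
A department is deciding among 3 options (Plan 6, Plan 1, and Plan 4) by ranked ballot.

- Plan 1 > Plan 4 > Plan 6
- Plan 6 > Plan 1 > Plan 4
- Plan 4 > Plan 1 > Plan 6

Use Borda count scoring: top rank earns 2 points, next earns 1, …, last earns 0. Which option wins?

Plan 1

Borda scores:
  Plan 6: 0 + 2 + 0 = 2
  Plan 1: 2 + 1 + 1 = 4
  Plan 4: 1 + 0 + 2 = 3
Plan 1 has the highest total.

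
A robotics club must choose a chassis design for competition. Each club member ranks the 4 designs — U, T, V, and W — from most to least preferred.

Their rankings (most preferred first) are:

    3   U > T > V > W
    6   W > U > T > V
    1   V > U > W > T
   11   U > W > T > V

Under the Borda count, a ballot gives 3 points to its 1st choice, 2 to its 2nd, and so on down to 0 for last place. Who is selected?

U

Borda scores:
  U: 3·3 + 6·2 + 2 + 11·3 = 56
  T: 3·2 + 6·1 + 0 + 11·1 = 23
  V: 3·1 + 6·0 + 3 + 11·0 = 6
  W: 3·0 + 6·3 + 1 + 11·2 = 41
U has the highest total.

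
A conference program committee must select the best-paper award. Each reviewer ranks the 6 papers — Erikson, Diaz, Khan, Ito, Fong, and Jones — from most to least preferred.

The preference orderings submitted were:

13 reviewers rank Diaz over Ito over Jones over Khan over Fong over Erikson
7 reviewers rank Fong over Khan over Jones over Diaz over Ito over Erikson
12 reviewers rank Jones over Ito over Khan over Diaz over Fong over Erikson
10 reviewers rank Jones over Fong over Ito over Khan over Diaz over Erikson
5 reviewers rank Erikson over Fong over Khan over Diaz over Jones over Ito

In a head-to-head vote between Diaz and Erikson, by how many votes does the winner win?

Ballots ranking Diaz above Erikson: 13+7+12+10 = 42.
Ballots ranking Erikson above Diaz: 5.
Diaz wins 42–5, a margin of 37.

37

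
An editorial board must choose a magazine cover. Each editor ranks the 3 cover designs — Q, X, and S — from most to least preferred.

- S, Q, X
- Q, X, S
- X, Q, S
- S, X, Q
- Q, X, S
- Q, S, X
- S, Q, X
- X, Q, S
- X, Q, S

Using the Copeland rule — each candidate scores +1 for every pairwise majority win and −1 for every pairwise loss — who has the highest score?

Pairwise results:
  Q vs X: Q wins 5–4.
  Q vs S: Q wins 6–3.
  X vs S: X wins 5–4.
Copeland scores (wins − losses):
  Q: 2 − 0 = 2
  X: 1 − 1 = 0
  S: 0 − 2 = -2
Q has the best Copeland score.

Q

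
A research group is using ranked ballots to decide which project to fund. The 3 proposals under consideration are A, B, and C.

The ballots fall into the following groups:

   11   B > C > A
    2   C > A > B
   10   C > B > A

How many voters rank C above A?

Ballots ranking C above A: 11+2+10 = 23.
Ballots ranking A above C: 0.
So 23 of 23 voters prefer C to A.

23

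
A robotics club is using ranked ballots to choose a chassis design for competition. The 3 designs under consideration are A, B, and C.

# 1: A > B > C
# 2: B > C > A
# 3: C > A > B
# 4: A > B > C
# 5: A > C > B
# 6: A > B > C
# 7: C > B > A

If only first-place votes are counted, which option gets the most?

A

First-place vote totals:
  A: 4
  B: 1
  C: 2
A has the most first-place votes.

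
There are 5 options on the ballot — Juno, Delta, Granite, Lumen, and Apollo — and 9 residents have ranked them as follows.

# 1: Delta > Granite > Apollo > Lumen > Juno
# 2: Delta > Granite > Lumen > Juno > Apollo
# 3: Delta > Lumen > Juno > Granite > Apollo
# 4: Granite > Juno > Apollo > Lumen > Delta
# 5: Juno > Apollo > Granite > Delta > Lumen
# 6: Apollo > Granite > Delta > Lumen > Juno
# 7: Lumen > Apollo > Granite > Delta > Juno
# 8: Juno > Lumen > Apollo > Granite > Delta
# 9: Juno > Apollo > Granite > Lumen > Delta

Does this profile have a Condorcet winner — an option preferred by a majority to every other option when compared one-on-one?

Head-to-head results (9 voters total):
Juno vs Delta: Delta wins 5–4.
Juno vs Granite: Granite wins 5–4.
Juno vs Lumen: Lumen wins 5–4.
Juno vs Apollo: Juno wins 6–3.
Delta vs Granite: Granite wins 6–3.
Delta vs Lumen: Delta wins 5–4.
Delta vs Apollo: Apollo wins 6–3.
Granite vs Lumen: Granite wins 6–3.
Granite vs Apollo: Apollo wins 5–4.
Lumen vs Apollo: Apollo wins 5–4.
No candidate beats all others: Juno beats Apollo beats Delta beats Juno, a majority cycle.

No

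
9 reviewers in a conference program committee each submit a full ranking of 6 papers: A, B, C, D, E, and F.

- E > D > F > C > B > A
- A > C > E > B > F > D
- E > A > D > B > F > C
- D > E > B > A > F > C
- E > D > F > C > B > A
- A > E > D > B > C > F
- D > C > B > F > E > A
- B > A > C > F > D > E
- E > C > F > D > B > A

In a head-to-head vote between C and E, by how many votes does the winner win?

Ballots ranking C above E: 3.
Ballots ranking E above C: 6.
E wins 6–3, a margin of 3.

3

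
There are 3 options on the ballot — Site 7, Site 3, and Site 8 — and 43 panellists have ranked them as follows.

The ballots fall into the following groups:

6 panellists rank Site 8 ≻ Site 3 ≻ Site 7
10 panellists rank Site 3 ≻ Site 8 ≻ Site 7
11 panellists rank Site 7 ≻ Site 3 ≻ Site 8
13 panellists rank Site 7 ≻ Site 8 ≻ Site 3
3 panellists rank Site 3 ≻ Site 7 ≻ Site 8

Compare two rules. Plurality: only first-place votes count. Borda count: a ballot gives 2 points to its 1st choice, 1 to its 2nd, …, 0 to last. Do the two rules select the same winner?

Plurality first-place counts: Site 7 24, Site 3 13, Site 8 6 → Site 7.
Borda totals: Site 7 51, Site 3 43, Site 8 35 → Site 7.
The two rules agree on Site 7.

Yes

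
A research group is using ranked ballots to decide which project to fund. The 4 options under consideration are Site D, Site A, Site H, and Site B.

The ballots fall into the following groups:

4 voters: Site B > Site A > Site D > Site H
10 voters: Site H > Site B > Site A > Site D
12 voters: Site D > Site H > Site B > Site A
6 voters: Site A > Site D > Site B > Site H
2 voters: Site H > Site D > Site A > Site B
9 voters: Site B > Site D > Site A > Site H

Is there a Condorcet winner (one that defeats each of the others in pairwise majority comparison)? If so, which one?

There is no Condorcet winner

Head-to-head results (43 voters total):
Site D vs Site A: Site D wins 23–20.
Site D vs Site H: Site D wins 31–12.
Site D vs Site B: Site B wins 23–20.
Site A vs Site H: Site H wins 24–19.
Site A vs Site B: Site B wins 35–8.
Site H vs Site B: Site H wins 24–19.
No candidate beats all others: Site D beats Site H beats Site B beats Site D, a majority cycle.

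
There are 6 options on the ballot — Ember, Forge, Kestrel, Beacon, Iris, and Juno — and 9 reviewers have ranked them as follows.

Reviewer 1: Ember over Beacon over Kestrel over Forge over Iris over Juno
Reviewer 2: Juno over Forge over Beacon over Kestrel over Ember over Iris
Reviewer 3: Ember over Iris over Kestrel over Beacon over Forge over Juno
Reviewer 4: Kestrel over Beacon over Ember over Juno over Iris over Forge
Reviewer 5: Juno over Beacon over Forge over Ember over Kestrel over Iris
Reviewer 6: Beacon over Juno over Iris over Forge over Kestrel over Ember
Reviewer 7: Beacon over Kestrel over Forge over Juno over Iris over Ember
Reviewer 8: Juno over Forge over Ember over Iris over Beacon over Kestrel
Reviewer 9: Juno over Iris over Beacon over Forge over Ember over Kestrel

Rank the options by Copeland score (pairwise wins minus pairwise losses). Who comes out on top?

Pairwise results:
  Ember vs Forge: Forge wins 6–3.
  Ember vs Kestrel: Ember wins 5–4.
  Ember vs Beacon: Beacon wins 6–3.
  Ember vs Iris: Ember wins 6–3.
  Ember vs Juno: Juno wins 6–3.
  Forge vs Kestrel: Forge wins 5–4.
  Forge vs Beacon: Beacon wins 7–2.
  Forge vs Iris: Forge wins 5–4.
  Forge vs Juno: Juno wins 6–3.
  Kestrel vs Beacon: Beacon wins 7–2.
  Kestrel vs Iris: Kestrel wins 5–4.
  Kestrel vs Juno: Juno wins 5–4.
  Beacon vs Iris: Beacon wins 6–3.
  Beacon vs Juno: Beacon wins 5–4.
  Iris vs Juno: Juno wins 7–2.
Copeland scores (wins − losses):
  Ember: 2 − 3 = -1
  Forge: 3 − 2 = 1
  Kestrel: 1 − 4 = -3
  Beacon: 5 − 0 = 5
  Iris: 0 − 5 = -5
  Juno: 4 − 1 = 3
Beacon has the best Copeland score.

Beacon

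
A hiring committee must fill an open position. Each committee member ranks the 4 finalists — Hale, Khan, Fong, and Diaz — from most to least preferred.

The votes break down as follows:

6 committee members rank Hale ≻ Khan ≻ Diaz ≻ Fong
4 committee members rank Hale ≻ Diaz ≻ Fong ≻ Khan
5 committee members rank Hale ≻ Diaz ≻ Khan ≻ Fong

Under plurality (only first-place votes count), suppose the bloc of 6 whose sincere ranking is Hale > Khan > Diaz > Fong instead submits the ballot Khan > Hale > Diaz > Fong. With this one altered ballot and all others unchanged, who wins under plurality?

First-place totals with the altered ballot: Hale 9, Khan 6, Fong 0, Diaz 0.
The winner is unchanged: still Hale.

Hale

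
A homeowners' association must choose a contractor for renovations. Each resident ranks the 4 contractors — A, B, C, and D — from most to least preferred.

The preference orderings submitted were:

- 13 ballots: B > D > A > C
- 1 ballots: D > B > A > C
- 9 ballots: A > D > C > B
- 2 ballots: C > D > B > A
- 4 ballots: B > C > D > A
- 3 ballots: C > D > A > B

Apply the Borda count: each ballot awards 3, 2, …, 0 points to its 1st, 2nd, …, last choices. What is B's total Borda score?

55

Borda scores:
  A: 13·1 + 1 + 9·3 + 2·0 + 4·0 + 3·1 = 44
  B: 13·3 + 2 + 9·0 + 2·1 + 4·3 + 3·0 = 55
  C: 13·0 + 0 + 9·1 + 2·3 + 4·2 + 3·3 = 32
  D: 13·2 + 3 + 9·2 + 2·2 + 4·1 + 3·2 = 61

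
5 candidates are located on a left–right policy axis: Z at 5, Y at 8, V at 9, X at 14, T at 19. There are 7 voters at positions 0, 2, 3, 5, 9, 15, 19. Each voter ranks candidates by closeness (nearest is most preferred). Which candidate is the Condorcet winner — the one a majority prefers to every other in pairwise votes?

With single-peaked preferences on a line, the Condorcet winner is the candidate closest to the median voter.
The median voter (position 5) is closest to Z at 5.
Check: Z vs Y — voters closer to Z: 4 of 7.

Z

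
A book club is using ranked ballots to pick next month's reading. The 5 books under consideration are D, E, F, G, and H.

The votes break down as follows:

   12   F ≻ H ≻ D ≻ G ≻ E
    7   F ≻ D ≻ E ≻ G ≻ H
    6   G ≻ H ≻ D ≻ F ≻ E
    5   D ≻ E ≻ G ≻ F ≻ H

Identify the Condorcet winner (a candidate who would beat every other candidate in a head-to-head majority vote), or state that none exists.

F

Head-to-head results (30 voters total):
D vs E: D wins 30–0.
D vs F: F wins 19–11.
D vs G: D wins 24–6.
D vs H: H wins 18–12.
E vs F: F wins 25–5.
E vs G: G wins 18–12.
E vs H: H wins 18–12.
F vs G: F wins 19–11.
F vs H: F wins 24–6.
G vs H: G wins 18–12.
F beats each rival — D (19–11), E (25–5), G (19–11), H (24–6) — so F is the Condorcet winner.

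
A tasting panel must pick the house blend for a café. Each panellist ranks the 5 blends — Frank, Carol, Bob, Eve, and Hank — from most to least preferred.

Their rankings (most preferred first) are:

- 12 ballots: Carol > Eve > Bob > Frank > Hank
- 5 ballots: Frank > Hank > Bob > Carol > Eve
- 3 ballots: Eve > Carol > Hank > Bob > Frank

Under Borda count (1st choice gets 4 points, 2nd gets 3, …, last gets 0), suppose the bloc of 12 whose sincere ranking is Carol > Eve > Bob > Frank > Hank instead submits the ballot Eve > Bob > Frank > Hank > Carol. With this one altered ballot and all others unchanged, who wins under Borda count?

Borda totals with the altered ballot: Frank 44, Carol 14, Bob 49, Eve 60, Hank 33.
The switch changes the winner from Carol to Eve.

Eve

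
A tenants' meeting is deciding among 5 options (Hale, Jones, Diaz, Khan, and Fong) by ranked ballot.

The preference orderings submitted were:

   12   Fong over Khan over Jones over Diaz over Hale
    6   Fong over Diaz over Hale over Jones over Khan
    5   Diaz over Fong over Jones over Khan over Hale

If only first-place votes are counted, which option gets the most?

Fong

First-place vote totals:
  Hale: 0
  Jones: 0
  Diaz: 5
  Khan: 0
  Fong: 18
Fong has the most first-place votes.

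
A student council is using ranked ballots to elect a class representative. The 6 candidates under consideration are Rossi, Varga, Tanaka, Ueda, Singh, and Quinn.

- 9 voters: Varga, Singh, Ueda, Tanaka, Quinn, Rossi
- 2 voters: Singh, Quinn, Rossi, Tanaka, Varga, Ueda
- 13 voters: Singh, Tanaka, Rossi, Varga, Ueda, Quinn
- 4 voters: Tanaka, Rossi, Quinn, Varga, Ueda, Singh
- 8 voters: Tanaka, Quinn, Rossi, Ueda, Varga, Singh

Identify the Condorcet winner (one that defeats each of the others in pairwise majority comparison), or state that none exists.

No Condorcet winner

Head-to-head results (36 voters total):
Rossi vs Varga: Rossi wins 27–9.
Rossi vs Tanaka: Tanaka wins 34–2.
Rossi vs Ueda: Rossi wins 27–9.
Rossi vs Singh: Singh wins 24–12.
Rossi vs Quinn: Quinn wins 19–17.
Varga vs Tanaka: Tanaka wins 27–9.
Varga vs Ueda: Varga wins 28–8.
Varga vs Singh: Varga wins 21–15.
Varga vs Quinn: Varga wins 22–14.
Tanaka vs Ueda: Tanaka wins 27–9.
Tanaka vs Singh: Singh wins 24–12.
Tanaka vs Quinn: Tanaka wins 34–2.
Ueda vs Singh: Singh wins 24–12.
Ueda vs Quinn: Ueda wins 22–14.
Singh vs Quinn: Singh wins 24–12.
No candidate beats all others: Rossi beats Varga beats Singh beats Rossi, a majority cycle.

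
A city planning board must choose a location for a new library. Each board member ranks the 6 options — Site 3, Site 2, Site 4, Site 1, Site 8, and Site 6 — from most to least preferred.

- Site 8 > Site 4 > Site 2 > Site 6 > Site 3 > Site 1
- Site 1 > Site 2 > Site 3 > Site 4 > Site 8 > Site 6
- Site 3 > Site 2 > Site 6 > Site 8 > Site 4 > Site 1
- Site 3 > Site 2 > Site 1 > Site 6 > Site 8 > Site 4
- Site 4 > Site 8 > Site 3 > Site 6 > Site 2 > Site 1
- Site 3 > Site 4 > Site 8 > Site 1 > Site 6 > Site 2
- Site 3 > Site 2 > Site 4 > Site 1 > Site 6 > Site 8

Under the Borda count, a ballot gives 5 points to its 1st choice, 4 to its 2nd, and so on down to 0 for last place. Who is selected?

Borda scores:
  Site 3: 1 + 3 + 5 + 5 + 3 + 5 + 5 = 27
  Site 2: 3 + 4 + 4 + 4 + 1 + 0 + 4 = 20
  Site 4: 4 + 2 + 1 + 0 + 5 + 4 + 3 = 19
  Site 1: 0 + 5 + 0 + 3 + 0 + 2 + 2 = 12
  Site 8: 5 + 1 + 2 + 1 + 4 + 3 + 0 = 16
  Site 6: 2 + 0 + 3 + 2 + 2 + 1 + 1 = 11
Site 3 has the highest total.

Site 3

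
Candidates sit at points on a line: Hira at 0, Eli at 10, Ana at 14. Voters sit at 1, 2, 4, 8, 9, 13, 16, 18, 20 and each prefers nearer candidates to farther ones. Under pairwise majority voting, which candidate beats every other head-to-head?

Eli

With single-peaked preferences on a line, the Condorcet winner is the candidate closest to the median voter.
The median voter (position 9) is closest to Eli at 10.
Check: Eli vs Hira — voters closer to Eli: 6 of 9.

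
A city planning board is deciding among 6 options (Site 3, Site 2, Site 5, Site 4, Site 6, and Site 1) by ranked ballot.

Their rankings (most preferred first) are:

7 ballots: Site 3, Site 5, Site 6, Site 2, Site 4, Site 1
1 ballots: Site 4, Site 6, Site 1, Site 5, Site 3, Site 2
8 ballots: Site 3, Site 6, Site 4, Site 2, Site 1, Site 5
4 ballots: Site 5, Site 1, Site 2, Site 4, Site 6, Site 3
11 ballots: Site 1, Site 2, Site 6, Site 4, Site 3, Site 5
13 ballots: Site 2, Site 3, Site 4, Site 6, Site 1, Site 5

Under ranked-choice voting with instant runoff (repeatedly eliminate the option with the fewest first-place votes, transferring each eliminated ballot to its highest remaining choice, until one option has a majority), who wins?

Site 3

Round 1: Site 3 15, Site 2 13, Site 1 11, Site 5 4, Site 4 1, Site 6 0. Site 6 has the fewest and is eliminated.
Round 2: Site 3 15, Site 2 13, Site 1 11, Site 5 4, Site 4 1. Site 4 has the fewest and is eliminated.
Round 3: Site 3 15, Site 2 13, Site 1 12, Site 5 4. Site 5 has the fewest and is eliminated.
Round 4: Site 1 16, Site 3 15, Site 2 13. Site 2 has the fewest and is eliminated.
Round 5: Site 3 28, Site 1 16. Site 3 has a majority.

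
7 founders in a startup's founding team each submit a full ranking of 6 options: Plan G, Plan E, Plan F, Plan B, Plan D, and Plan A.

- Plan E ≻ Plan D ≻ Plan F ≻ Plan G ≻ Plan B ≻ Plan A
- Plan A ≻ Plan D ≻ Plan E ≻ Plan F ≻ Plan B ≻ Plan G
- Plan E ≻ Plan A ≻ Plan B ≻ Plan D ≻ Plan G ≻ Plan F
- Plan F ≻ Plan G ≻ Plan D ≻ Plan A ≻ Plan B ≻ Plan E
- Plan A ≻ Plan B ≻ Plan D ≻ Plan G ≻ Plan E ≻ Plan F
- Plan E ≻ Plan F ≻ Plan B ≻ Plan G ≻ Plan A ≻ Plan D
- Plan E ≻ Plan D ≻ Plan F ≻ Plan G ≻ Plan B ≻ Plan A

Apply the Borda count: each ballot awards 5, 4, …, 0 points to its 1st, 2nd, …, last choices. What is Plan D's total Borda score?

Borda scores:
  Plan G: 2 + 0 + 1 + 4 + 2 + 2 + 2 = 13
  Plan E: 5 + 3 + 5 + 0 + 1 + 5 + 5 = 24
  Plan F: 3 + 2 + 0 + 5 + 0 + 4 + 3 = 17
  Plan B: 1 + 1 + 3 + 1 + 4 + 3 + 1 = 14
  Plan D: 4 + 4 + 2 + 3 + 3 + 0 + 4 = 20
  Plan A: 0 + 5 + 4 + 2 + 5 + 1 + 0 = 17

20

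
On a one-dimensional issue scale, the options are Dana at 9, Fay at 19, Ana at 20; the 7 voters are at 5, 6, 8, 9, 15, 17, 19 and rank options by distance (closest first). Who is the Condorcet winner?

With single-peaked preferences on a line, the Condorcet winner is the candidate closest to the median voter.
The median voter (position 9) is closest to Dana at 9.
Check: Dana vs Fay — voters closer to Dana: 4 of 7.

Dana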